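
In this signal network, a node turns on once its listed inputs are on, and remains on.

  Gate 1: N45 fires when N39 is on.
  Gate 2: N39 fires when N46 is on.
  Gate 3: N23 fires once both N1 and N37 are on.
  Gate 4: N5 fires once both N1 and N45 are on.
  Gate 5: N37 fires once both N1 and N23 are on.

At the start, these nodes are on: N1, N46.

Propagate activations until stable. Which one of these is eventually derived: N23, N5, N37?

Gate 2: N46 on → N39 on.
N39 is on, so N45 fires (Gate 1).
Gate 4: N1 and N45 on → N5 on.
N37 would need N1 and N23 (Gate 5), but N23 never turns on. N23 would need N1 and N37 (Gate 3), but N37 never turns on.

N5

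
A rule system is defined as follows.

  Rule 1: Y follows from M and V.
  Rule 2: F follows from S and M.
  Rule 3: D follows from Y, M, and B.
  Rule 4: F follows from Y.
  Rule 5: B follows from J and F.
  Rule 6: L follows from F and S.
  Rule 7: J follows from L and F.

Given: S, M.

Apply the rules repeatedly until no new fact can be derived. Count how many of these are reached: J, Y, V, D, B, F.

3

S and M hold, so F follows (Rule 2).
F and S hold, so L follows (Rule 6).
L and F hold, so J follows (Rule 7).
J and F hold, so B follows (Rule 5).
J: reached.
Y would need M and V (Rule 1), but V is never established.
No rule produces V, and it is not given.
D would need Y, M, and B (Rule 3), but Y is never established.
B: reached.
F: reached.
Reached: J, B, and F — 3 of the 6.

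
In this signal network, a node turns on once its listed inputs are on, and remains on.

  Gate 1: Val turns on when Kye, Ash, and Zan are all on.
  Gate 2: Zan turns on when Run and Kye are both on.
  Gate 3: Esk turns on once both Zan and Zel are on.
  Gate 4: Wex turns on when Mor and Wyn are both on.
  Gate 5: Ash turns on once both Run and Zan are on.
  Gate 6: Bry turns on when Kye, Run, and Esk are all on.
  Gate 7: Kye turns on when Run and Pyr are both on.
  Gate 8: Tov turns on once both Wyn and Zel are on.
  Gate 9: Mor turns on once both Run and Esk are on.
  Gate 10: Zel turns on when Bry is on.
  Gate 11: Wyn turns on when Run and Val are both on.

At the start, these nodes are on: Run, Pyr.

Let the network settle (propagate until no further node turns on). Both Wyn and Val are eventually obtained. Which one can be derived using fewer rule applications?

Val: Run and Pyr are on, so Kye turns on (Gate 7). Gate 2: Run and Kye on → Zan on. Run and Zan are on, so Ash turns on (Gate 5). Kye, Ash, and Zan are on, so Val turns on (Gate 1). [4 rule applications]
Wyn: Gate 7: Run and Pyr on → Kye on. Run and Kye are on, so Zan turns on (Gate 2). Gate 5: Run and Zan on → Ash on. Kye, Ash, and Zan are on, so Val turns on (Gate 1). Gate 11: Run and Val on → Wyn on. [5 rule applications]
Val needs fewer.

Val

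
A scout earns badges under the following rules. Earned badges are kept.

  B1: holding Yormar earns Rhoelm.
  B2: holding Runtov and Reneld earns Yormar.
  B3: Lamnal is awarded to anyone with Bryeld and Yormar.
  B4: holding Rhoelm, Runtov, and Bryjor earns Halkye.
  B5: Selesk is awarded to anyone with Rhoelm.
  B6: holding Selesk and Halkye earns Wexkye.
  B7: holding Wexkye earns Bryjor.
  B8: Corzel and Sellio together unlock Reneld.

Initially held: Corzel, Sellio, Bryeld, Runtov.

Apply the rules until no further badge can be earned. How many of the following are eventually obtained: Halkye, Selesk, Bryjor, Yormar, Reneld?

With Corzel and Sellio, Reneld is earned (B8).
With Runtov and Reneld, Yormar is earned (B2).
With Yormar, Rhoelm is earned (B1).
With Rhoelm, Selesk is earned (B5).
Halkye would need Rhoelm, Runtov, and Bryjor (B4), but Bryjor is never earned.
Selesk: reached.
Bryjor would need Wexkye (B7), but Wexkye is never earned.
Yormar: reached.
Reneld: reached.
Reached: Selesk, Yormar, and Reneld — 3 of the 5.

3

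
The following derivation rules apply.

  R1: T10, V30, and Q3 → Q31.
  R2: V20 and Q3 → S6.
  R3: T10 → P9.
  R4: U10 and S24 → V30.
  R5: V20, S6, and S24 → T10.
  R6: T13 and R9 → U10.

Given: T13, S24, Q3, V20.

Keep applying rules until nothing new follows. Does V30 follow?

No

V30 would need U10 and S24 (R4), but U10 is never established.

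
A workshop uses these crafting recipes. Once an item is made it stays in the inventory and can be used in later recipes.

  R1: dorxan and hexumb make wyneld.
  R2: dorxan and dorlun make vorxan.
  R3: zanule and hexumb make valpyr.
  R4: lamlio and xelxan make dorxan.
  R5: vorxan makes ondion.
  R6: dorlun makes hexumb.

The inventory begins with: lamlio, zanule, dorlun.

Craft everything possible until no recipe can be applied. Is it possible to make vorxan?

No

vorxan would need dorxan and dorlun (R2), but dorxan is never obtained.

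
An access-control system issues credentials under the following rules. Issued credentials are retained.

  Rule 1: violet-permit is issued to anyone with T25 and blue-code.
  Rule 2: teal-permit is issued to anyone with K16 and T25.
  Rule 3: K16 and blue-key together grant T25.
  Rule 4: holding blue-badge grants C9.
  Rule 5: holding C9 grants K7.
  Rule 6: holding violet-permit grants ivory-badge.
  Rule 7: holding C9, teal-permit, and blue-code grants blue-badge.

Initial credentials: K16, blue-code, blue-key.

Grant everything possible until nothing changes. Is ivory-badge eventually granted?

Yes

Holding K16 and blue-key grants T25 (Rule 3).
Holding T25 and blue-code grants violet-permit (Rule 1).
Holding violet-permit grants ivory-badge (Rule 6).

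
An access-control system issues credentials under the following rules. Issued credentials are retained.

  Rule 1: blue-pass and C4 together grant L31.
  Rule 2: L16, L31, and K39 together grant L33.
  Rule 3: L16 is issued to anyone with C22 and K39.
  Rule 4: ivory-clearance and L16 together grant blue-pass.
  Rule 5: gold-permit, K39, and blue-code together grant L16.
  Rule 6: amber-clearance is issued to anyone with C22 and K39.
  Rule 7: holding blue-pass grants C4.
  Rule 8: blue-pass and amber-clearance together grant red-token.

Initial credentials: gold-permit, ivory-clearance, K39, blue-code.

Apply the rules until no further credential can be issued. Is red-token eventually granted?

No

red-token would need blue-pass and amber-clearance (Rule 8), but amber-clearance is never granted.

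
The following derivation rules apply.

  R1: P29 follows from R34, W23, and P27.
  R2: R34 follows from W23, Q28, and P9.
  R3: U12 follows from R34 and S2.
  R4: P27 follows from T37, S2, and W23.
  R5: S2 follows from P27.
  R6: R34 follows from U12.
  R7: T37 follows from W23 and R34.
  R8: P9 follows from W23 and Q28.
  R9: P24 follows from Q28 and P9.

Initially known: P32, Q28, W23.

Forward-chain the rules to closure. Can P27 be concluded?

P27 would need T37, S2, and W23 (R4), but S2 is never established.

No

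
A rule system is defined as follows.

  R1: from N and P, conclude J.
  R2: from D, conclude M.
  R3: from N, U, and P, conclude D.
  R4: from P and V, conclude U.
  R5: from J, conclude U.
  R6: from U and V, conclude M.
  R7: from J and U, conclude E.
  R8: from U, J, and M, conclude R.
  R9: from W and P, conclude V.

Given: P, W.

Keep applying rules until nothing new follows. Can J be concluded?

J would need N and P (R1), but N is never established.

No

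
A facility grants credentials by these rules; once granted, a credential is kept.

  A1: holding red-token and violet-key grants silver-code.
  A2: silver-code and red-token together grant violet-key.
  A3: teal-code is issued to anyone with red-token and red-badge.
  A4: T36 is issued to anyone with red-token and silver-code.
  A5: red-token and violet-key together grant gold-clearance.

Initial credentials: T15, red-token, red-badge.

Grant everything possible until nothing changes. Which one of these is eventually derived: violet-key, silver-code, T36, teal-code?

teal-code

Holding red-token and red-badge grants teal-code (A3).
T36 would need red-token and silver-code (A4), but silver-code is never granted. silver-code would need red-token and violet-key (A1), but violet-key is never granted. violet-key would need silver-code and red-token (A2), but silver-code is never granted.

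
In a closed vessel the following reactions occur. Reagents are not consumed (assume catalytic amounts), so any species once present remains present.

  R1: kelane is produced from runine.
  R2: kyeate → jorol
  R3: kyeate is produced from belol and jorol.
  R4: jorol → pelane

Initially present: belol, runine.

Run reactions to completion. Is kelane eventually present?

runine present → kelane forms (R1).

Yes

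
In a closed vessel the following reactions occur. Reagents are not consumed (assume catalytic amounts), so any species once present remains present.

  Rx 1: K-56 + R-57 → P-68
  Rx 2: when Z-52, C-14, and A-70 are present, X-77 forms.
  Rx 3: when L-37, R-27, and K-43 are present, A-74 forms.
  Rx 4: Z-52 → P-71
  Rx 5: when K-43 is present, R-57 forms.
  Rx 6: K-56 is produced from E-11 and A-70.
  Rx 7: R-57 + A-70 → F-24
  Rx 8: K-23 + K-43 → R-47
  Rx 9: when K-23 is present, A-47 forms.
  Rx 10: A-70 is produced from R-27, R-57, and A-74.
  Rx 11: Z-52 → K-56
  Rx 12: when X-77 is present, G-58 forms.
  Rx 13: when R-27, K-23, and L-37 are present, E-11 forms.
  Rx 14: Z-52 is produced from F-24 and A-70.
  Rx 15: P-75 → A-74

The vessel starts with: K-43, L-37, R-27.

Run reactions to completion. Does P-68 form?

L-37, R-27, and K-43 present → A-74 forms (Rx 3).
K-43 present → R-57 forms (Rx 5).
R-27, R-57, and A-74 present → A-70 forms (Rx 10).
R-57 and A-70 present → F-24 forms (Rx 7).
F-24 and A-70 present → Z-52 forms (Rx 14).
Z-52 present → K-56 forms (Rx 11).
K-56 and R-57 present → P-68 forms (Rx 1).

Yes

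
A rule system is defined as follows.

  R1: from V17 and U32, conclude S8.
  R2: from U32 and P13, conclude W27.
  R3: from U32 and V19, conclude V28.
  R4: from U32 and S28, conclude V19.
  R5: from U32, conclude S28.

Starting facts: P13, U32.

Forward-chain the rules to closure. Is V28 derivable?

Yes

U32 holds, so S28 follows (R5).
U32 and S28 hold, so V19 follows (R4).
From U32 and V19, R3 gives V28.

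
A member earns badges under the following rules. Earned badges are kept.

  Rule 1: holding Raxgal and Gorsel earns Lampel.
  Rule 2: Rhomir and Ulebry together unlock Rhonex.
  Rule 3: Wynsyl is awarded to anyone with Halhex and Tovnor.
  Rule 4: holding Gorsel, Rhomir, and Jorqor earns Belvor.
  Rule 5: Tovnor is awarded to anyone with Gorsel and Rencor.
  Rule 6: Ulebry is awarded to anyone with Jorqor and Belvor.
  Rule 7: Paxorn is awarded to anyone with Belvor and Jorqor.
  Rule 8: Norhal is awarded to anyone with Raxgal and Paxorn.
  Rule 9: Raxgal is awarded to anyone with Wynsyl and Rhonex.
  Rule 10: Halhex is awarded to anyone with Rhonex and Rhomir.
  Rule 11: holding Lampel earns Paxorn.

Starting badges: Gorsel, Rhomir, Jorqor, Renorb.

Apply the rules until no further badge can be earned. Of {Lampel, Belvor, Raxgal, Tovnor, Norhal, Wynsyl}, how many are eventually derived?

With Gorsel, Rhomir, and Jorqor, Belvor is earned (Rule 4).
Lampel would need Raxgal and Gorsel (Rule 1), but Raxgal is never earned.
Belvor: reached.
Raxgal would need Wynsyl and Rhonex (Rule 9), but Wynsyl is never earned.
Tovnor would need Gorsel and Rencor (Rule 5), but Rencor is never earned.
Norhal would need Raxgal and Paxorn (Rule 8), but Raxgal is never earned.
Wynsyl would need Halhex and Tovnor (Rule 3), but Tovnor is never earned.
Reached: Belvor — 1 of the 6.

1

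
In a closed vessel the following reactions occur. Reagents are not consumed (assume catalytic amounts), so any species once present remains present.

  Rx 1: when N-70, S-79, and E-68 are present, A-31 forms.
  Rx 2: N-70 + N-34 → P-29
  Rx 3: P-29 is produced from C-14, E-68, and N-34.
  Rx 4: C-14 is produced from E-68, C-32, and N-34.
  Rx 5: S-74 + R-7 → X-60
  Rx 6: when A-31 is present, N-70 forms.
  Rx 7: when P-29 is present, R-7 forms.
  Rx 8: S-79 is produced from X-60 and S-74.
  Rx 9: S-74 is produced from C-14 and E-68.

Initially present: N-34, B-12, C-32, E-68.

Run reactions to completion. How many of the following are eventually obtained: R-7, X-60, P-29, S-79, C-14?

E-68, C-32, and N-34 present → C-14 forms (Rx 4).
C-14 and E-68 present → S-74 forms (Rx 9).
C-14, E-68, and N-34 present → P-29 forms (Rx 3).
P-29 present → R-7 forms (Rx 7).
S-74 and R-7 present → X-60 forms (Rx 5).
X-60 and S-74 present → S-79 forms (Rx 8).
R-7: reached.
X-60: reached.
P-29: reached.
S-79: reached.
C-14: reached.
All 5 are reached.

5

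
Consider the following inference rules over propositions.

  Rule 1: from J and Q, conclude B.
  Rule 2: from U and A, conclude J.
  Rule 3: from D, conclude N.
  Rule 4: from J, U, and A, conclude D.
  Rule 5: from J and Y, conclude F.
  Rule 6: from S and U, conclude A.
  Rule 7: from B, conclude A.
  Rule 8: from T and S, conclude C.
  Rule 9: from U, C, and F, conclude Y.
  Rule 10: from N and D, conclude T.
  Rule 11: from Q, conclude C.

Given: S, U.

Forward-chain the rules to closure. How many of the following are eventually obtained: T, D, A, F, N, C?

5

From S and U, Rule 6 gives A.
From U and A, Rule 2 gives J.
J, U, and A hold, so D follows (Rule 4).
From D, Rule 3 gives N.
N and D hold, so T follows (Rule 10).
From T and S, Rule 8 gives C.
T: reached.
D: reached.
A: reached.
F would need J and Y (Rule 5), but Y is never established.
N: reached.
C: reached.
Reached: T, D, A, N, and C — 5 of the 6.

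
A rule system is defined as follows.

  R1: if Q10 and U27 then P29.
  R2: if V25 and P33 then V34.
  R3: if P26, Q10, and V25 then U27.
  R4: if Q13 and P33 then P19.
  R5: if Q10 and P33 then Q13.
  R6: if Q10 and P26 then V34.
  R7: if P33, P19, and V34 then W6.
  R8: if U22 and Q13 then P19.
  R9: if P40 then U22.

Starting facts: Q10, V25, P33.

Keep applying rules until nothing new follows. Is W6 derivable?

Yes

From Q10 and P33, R5 gives Q13.
V25 and P33 hold, so V34 follows (R2).
From Q13 and P33, R4 gives P19.
From P33, P19, and V34, R7 gives W6.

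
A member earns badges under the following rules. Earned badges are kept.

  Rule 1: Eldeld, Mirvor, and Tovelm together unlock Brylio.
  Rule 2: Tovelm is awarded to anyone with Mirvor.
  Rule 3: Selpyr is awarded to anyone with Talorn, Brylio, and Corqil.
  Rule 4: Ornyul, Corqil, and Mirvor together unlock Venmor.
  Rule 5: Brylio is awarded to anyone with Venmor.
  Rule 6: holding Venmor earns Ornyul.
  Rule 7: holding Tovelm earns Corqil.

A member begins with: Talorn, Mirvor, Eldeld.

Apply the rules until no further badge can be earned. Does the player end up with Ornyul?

No

Ornyul would need Venmor (Rule 6), but Venmor is never earned.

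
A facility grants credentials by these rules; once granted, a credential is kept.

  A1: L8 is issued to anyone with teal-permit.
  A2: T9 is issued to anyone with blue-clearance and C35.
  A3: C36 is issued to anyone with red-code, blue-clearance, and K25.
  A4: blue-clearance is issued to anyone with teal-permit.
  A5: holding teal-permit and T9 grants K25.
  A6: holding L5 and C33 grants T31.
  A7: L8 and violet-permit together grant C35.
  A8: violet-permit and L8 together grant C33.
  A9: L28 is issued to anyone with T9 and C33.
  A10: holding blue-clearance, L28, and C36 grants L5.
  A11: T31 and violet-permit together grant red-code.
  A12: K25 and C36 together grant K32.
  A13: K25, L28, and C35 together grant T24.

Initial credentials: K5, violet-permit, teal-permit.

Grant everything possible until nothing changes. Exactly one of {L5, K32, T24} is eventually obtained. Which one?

Holding teal-permit grants L8 (A1).
Holding teal-permit grants blue-clearance (A4).
Holding L8 and violet-permit grants C35 (A7).
Holding violet-permit and L8 grants C33 (A8).
Holding blue-clearance and C35 grants T9 (A2).
Holding T9 and C33 grants L28 (A9).
Holding teal-permit and T9 grants K25 (A5).
Holding K25, L28, and C35 grants T24 (A13).
L5 would need blue-clearance, L28, and C36 (A10), but C36 is never granted. K32 would need K25 and C36 (A12), but C36 is never granted.

T24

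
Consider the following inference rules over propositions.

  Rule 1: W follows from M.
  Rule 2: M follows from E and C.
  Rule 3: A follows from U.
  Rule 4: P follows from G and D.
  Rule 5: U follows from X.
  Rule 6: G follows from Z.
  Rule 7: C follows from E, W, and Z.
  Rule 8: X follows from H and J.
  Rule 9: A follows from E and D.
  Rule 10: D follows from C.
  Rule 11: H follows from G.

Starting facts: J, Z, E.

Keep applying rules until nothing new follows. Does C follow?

C would need E, W, and Z (Rule 7), but W is never established.

No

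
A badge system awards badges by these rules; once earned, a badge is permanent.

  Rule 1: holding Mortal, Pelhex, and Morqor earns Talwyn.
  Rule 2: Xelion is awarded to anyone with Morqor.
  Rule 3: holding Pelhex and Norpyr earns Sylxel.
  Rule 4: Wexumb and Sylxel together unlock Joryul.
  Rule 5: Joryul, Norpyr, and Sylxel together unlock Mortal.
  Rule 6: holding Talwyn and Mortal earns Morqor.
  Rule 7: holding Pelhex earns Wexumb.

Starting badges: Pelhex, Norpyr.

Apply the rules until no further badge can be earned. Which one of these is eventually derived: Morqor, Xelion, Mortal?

Mortal

With Pelhex and Norpyr, Sylxel is earned (Rule 3).
With Pelhex, Wexumb is earned (Rule 7).
With Wexumb and Sylxel, Joryul is earned (Rule 4).
With Joryul, Norpyr, and Sylxel, Mortal is earned (Rule 5).
Xelion would need Morqor (Rule 2), but Morqor is never earned. Morqor would need Talwyn and Mortal (Rule 6), but Talwyn is never earned.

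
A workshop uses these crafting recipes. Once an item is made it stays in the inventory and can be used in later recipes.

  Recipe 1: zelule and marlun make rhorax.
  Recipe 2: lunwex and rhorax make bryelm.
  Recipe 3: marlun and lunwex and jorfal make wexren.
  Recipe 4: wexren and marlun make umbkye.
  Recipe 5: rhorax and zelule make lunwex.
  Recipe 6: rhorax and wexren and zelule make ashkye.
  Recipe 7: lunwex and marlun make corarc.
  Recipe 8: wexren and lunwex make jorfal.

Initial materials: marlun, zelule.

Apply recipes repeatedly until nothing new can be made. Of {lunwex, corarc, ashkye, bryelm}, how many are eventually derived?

Using Recipe 1, zelule and marlun make rhorax.
Using Recipe 5, rhorax and zelule make lunwex.
lunwex and rhorax → bryelm (Recipe 2).
Using Recipe 7, lunwex and marlun make corarc.
lunwex: reached.
corarc: reached.
ashkye would need rhorax, wexren, and zelule (Recipe 6), but wexren is never obtained.
bryelm: reached.
Reached: lunwex, corarc, and bryelm — 3 of the 4.

3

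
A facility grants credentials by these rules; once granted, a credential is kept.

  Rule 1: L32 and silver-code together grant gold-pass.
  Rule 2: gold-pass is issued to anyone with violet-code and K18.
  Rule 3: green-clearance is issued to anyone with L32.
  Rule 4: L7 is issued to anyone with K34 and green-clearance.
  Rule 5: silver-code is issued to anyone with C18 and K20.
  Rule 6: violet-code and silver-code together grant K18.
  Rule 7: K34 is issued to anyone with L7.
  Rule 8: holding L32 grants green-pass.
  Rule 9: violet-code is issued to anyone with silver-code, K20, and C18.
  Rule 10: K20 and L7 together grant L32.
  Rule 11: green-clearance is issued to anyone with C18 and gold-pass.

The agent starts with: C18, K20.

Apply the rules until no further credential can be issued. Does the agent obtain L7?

No

L7 would need K34 and green-clearance (Rule 4), but K34 is never granted.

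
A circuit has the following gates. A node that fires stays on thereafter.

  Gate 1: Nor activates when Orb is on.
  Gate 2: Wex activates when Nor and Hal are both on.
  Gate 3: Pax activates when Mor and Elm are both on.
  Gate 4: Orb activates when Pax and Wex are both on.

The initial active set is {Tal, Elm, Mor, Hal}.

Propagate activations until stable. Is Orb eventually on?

No

Orb would need Pax and Wex (Gate 4), but Wex never turns on.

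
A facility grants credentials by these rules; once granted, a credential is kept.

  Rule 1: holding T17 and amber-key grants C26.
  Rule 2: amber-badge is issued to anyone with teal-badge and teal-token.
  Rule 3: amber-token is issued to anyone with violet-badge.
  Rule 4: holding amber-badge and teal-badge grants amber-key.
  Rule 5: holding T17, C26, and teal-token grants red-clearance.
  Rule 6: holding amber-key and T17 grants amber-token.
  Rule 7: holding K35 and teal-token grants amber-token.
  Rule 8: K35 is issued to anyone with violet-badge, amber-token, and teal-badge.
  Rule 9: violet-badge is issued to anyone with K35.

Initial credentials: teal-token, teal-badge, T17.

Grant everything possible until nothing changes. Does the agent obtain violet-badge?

violet-badge would need K35 (Rule 9), but K35 is never granted.

No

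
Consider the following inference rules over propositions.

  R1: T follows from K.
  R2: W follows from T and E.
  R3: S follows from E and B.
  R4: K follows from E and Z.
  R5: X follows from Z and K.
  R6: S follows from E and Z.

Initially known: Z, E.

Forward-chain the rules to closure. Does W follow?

Yes

From E and Z, R4 gives K.
From K, R1 gives T.
T and E hold, so W follows (R2).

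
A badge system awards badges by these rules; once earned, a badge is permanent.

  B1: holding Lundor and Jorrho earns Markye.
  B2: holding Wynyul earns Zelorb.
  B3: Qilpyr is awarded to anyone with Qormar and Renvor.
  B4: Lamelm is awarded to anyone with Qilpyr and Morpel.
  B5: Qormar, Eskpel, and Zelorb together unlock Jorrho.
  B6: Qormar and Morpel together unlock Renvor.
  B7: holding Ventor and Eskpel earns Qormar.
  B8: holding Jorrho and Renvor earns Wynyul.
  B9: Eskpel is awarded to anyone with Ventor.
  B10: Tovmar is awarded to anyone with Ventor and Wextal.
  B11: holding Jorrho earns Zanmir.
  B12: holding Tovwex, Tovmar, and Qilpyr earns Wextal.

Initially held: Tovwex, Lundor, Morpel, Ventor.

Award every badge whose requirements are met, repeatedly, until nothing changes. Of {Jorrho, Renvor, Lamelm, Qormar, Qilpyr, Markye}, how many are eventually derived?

With Ventor, Eskpel is earned (B9).
With Ventor and Eskpel, Qormar is earned (B7).
With Qormar and Morpel, Renvor is earned (B6).
With Qormar and Renvor, Qilpyr is earned (B3).
With Qilpyr and Morpel, Lamelm is earned (B4).
Jorrho would need Qormar, Eskpel, and Zelorb (B5), but Zelorb is never earned.
Renvor: reached.
Lamelm: reached.
Qormar: reached.
Qilpyr: reached.
Markye would need Lundor and Jorrho (B1), but Jorrho is never earned.
Reached: Renvor, Lamelm, Qormar, and Qilpyr — 4 of the 6.

4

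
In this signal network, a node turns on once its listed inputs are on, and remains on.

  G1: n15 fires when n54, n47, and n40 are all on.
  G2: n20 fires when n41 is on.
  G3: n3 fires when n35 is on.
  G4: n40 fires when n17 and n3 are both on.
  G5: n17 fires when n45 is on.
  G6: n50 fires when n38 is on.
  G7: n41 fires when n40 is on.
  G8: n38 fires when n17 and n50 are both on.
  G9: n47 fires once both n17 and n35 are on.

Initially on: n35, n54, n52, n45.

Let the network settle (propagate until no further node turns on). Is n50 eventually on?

n50 would need n38 (G6), but n38 never turns on.

No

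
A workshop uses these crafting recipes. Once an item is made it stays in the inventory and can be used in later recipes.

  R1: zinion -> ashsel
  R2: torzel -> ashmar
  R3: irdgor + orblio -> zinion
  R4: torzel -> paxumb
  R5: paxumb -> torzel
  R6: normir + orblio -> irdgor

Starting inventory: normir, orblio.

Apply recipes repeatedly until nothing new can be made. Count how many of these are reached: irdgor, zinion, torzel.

normir + orblio -> irdgor (R6).
irdgor + orblio -> zinion (R3).
irdgor: reached.
zinion: reached.
torzel would need paxumb (R5), but paxumb is never obtained.
Reached: irdgor and zinion — 2 of the 3.

2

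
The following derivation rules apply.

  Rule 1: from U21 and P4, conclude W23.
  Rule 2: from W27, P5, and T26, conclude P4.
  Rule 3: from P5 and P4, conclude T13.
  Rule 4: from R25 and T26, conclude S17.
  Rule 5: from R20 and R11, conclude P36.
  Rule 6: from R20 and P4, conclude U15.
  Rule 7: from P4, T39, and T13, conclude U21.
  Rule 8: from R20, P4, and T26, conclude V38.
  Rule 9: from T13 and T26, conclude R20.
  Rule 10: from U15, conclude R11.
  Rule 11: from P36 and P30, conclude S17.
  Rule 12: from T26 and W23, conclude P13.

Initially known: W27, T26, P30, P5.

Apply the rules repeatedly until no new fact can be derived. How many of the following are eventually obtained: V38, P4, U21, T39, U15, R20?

4

W27, P5, and T26 hold, so P4 follows (Rule 2).
From P5 and P4, Rule 3 gives T13.
From T13 and T26, Rule 9 gives R20.
From R20, P4, and T26, Rule 8 gives V38.
From R20 and P4, Rule 6 gives U15.
V38: reached.
P4: reached.
U21 would need P4, T39, and T13 (Rule 7), but T39 is never established.
No rule produces T39, and it is not given.
U15: reached.
R20: reached.
Reached: V38, P4, U15, and R20 — 4 of the 6.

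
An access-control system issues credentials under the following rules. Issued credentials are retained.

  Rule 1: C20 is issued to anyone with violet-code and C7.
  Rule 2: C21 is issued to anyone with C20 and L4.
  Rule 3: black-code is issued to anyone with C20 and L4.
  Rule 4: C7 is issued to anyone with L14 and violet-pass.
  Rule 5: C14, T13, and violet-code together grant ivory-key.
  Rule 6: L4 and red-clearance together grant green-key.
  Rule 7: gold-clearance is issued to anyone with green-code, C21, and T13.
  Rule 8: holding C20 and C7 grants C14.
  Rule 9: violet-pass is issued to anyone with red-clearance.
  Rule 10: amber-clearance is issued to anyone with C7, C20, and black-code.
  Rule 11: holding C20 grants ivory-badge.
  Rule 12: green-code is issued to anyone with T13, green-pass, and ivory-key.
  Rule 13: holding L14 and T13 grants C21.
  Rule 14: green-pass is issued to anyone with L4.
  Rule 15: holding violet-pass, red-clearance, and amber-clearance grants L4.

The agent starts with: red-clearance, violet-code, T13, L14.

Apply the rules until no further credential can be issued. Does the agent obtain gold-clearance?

No

gold-clearance would need green-code, C21, and T13 (Rule 7), but green-code is never granted.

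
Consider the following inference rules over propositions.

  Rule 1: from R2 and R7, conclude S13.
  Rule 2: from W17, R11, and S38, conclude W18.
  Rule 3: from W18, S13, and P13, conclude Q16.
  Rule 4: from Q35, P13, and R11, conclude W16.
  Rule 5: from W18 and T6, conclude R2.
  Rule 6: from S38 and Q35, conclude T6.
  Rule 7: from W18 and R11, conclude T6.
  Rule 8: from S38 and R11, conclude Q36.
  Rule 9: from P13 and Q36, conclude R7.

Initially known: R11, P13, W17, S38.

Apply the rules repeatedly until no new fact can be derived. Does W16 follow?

No

W16 would need Q35, P13, and R11 (Rule 4), but Q35 is never established.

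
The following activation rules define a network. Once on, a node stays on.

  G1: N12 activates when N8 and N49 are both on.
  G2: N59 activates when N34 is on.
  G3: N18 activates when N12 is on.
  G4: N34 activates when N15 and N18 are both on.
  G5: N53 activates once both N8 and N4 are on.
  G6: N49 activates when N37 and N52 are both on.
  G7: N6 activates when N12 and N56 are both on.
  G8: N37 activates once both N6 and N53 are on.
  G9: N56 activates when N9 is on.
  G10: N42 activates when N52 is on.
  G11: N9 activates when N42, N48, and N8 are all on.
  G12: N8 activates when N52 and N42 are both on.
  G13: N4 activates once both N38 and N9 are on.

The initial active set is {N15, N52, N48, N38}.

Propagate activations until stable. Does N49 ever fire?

N49 would need N37 and N52 (G6), but N37 never turns on.

No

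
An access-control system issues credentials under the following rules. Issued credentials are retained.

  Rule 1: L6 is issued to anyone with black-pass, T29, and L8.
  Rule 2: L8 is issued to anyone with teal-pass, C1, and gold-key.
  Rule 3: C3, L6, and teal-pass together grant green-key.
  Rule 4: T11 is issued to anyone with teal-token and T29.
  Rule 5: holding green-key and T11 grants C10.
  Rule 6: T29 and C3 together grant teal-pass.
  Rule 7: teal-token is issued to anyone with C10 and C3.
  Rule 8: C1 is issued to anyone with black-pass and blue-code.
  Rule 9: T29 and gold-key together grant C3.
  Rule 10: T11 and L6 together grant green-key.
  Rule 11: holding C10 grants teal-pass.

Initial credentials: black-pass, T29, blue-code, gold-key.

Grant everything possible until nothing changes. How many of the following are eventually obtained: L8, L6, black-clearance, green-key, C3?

4

Holding T29 and gold-key grants C3 (Rule 9).
Holding black-pass and blue-code grants C1 (Rule 8).
Holding T29 and C3 grants teal-pass (Rule 6).
Holding teal-pass, C1, and gold-key grants L8 (Rule 2).
Holding black-pass, T29, and L8 grants L6 (Rule 1).
Holding C3, L6, and teal-pass grants green-key (Rule 3).
L8: reached.
L6: reached.
No rule produces black-clearance, and it is not given.
green-key: reached.
C3: reached.
Reached: L8, L6, green-key, and C3 — 4 of the 5.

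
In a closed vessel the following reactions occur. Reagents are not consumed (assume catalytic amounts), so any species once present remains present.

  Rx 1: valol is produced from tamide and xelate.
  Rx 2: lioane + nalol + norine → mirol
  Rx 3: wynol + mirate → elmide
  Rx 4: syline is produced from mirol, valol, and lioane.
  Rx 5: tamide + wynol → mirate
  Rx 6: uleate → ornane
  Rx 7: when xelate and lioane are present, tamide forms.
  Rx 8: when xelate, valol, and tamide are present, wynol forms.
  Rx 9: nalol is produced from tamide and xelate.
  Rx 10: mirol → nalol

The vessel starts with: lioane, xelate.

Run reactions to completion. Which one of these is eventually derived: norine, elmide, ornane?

xelate and lioane present → tamide forms (Rx 7).
tamide and xelate present → valol forms (Rx 1).
xelate, valol, and tamide present → wynol forms (Rx 8).
tamide and wynol present → mirate forms (Rx 5).
wynol and mirate present → elmide forms (Rx 3).
No rule produces norine, and it is not given. ornane would need uleate (Rx 6), but uleate never forms.

elmide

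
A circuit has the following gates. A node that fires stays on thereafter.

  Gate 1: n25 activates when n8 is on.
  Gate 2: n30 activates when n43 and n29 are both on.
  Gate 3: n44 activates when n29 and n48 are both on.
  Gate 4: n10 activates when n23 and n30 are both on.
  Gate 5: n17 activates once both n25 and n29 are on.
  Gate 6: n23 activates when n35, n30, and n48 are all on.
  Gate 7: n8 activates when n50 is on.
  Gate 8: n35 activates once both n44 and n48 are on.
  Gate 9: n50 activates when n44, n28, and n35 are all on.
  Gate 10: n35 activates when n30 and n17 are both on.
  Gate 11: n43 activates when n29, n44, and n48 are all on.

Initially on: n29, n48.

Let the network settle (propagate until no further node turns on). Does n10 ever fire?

Yes

Gate 3: n29 and n48 on → n44 on.
Gate 8: n44 and n48 on → n35 on.
n29, n44, and n48 are on, so n43 activates (Gate 11).
n43 and n29 are on, so n30 activates (Gate 2).
n35, n30, and n48 are on, so n23 activates (Gate 6).
Gate 4: n23 and n30 on → n10 on.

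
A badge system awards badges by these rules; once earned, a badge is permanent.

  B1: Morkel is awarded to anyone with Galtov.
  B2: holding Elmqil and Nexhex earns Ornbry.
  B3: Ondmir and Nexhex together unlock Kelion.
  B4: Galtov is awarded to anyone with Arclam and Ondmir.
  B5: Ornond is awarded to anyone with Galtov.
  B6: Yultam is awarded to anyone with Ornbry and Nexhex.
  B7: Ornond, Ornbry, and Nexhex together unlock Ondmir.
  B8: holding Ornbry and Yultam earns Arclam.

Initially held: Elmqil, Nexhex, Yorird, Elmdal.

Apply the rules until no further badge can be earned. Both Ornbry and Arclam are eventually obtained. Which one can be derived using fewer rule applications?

Ornbry: With Elmqil and Nexhex, Ornbry is earned (B2). [1 rule application]
Arclam: With Elmqil and Nexhex, Ornbry is earned (B2). With Ornbry and Nexhex, Yultam is earned (B6). With Ornbry and Yultam, Arclam is earned (B8). [3 rule applications]
Ornbry needs fewer.

Ornbry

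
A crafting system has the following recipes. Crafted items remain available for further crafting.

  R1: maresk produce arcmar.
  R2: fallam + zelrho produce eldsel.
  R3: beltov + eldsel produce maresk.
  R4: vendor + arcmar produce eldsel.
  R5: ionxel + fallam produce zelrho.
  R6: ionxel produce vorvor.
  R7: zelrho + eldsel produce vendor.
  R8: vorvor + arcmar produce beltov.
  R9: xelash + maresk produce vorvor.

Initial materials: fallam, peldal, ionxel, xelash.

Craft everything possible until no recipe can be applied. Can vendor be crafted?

Yes

Using R5, ionxel and fallam make zelrho.
Using R2, fallam and zelrho make eldsel.
Using R7, zelrho and eldsel make vendor.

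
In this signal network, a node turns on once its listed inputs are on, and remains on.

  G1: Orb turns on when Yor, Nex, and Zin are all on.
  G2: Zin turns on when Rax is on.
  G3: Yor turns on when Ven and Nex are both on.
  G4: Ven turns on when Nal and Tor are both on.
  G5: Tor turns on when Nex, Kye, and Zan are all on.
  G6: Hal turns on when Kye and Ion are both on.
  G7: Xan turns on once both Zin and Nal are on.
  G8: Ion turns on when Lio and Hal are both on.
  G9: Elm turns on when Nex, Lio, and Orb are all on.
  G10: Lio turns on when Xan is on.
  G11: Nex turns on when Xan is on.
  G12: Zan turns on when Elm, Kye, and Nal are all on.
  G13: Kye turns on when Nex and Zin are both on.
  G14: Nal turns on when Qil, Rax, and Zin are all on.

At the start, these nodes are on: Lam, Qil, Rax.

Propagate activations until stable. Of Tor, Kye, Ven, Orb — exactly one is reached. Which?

Kye

G2: Rax on → Zin on.
G14: Qil, Rax, and Zin on → Nal on.
G7: Zin and Nal on → Xan on.
G11: Xan on → Nex on.
G13: Nex and Zin on → Kye on.
Orb would need Yor, Nex, and Zin (G1), but Yor never turns on. Tor would need Nex, Kye, and Zan (G5), but Zan never turns on. Ven would need Nal and Tor (G4), but Tor never turns on.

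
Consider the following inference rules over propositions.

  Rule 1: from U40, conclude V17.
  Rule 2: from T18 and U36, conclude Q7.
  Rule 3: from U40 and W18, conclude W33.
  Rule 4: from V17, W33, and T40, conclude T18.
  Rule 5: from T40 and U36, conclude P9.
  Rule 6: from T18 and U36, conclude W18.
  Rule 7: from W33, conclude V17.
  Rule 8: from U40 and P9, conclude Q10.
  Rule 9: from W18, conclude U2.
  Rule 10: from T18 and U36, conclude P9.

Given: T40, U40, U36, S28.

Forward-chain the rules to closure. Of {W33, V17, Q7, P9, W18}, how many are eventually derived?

2

U40 holds, so V17 follows (Rule 1).
From T40 and U36, Rule 5 gives P9.
W33 would need U40 and W18 (Rule 3), but W18 is never established.
V17: reached.
Q7 would need T18 and U36 (Rule 2), but T18 is never established.
P9: reached.
W18 would need T18 and U36 (Rule 6), but T18 is never established.
Reached: V17 and P9 — 2 of the 5.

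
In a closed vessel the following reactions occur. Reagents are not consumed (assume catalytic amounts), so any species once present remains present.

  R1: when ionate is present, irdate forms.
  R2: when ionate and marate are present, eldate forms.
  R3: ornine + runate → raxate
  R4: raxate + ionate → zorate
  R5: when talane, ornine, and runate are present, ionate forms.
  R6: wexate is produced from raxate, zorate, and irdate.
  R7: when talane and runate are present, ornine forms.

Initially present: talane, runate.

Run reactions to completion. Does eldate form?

eldate would need ionate and marate (R2), but marate never forms.

No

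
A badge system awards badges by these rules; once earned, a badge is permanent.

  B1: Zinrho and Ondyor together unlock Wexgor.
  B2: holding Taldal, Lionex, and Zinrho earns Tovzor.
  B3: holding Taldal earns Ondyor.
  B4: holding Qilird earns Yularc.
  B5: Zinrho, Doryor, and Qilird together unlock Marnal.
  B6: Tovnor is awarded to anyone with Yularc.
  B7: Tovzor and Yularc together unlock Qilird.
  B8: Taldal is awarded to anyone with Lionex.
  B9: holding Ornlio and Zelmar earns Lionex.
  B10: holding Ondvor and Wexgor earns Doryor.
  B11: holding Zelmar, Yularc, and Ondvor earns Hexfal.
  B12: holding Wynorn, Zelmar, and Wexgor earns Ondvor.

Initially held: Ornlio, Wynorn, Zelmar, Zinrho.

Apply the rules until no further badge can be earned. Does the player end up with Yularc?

No

Yularc would need Qilird (B4), but Qilird is never earned.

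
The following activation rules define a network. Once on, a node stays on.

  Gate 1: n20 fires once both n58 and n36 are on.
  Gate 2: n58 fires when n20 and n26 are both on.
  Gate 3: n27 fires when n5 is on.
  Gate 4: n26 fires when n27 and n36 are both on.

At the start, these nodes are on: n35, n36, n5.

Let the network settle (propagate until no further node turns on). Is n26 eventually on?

Gate 3: n5 on → n27 on.
Gate 4: n27 and n36 on → n26 on.

Yes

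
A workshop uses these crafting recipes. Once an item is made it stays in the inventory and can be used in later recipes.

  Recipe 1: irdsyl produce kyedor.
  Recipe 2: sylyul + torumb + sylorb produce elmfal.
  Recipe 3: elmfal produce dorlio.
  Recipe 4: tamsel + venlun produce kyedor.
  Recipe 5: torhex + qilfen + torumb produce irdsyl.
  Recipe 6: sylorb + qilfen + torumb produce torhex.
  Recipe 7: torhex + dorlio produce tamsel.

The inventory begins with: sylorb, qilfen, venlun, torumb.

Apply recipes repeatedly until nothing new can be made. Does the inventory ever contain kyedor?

Yes

sylorb + qilfen + torumb → torhex (Recipe 6).
Using Recipe 5, torhex, qilfen, and torumb make irdsyl.
Using Recipe 1, irdsyl makes kyedor.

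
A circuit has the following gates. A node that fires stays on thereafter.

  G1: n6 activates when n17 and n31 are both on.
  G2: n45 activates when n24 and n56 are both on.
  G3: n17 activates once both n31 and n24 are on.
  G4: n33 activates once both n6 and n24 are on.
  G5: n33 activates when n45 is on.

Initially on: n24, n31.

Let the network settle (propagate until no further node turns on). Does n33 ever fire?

n31 and n24 are on, so n17 activates (G3).
n17 and n31 are on, so n6 activates (G1).
G4: n6 and n24 on → n33 on.

Yes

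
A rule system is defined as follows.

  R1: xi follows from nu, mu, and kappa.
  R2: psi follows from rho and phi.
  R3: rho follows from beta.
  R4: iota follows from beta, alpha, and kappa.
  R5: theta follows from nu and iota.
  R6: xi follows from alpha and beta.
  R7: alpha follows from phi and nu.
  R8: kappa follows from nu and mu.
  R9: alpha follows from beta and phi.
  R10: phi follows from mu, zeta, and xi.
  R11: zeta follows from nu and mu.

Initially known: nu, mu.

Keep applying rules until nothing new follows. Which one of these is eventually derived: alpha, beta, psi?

alpha

nu and mu hold, so kappa follows (R8).
nu and mu hold, so zeta follows (R11).
nu, mu, and kappa hold, so xi follows (R1).
mu, zeta, and xi hold, so phi follows (R10).
From phi and nu, R7 gives alpha.
psi would need rho and phi (R2), but rho is never established. No rule produces beta, and it is not given.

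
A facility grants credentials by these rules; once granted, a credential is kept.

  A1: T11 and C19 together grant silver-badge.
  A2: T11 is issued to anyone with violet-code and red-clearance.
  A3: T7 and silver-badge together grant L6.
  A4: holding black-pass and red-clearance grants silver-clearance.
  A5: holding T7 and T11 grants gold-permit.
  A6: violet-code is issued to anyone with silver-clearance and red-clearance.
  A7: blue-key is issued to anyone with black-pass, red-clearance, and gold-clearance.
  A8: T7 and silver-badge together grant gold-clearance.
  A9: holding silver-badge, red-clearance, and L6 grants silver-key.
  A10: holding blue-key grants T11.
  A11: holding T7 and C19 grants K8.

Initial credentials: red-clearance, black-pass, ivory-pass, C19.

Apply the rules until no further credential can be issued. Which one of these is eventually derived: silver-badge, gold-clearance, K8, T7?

Holding black-pass and red-clearance grants silver-clearance (A4).
Holding silver-clearance and red-clearance grants violet-code (A6).
Holding violet-code and red-clearance grants T11 (A2).
Holding T11 and C19 grants silver-badge (A1).
gold-clearance would need T7 and silver-badge (A8), but T7 is never granted. No rule produces T7, and it is not given. K8 would need T7 and C19 (A11), but T7 is never granted.

silver-badge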